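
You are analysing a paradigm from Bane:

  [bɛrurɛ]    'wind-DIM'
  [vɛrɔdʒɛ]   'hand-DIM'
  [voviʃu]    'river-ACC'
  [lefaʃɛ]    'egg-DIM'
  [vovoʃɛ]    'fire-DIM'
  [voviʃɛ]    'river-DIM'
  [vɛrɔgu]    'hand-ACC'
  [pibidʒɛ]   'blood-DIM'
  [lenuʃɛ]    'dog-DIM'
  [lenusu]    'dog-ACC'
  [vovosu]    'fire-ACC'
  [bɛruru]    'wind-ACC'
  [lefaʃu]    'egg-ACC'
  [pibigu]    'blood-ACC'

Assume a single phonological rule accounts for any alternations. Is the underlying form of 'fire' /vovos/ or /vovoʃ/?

/vovos/

The root 'fire' surfaces as [vovoʃɛ] and [vovosu], with a stem-final [ʃ] ~ [s] alternation.
The stem 'egg' ([lefaʃɛ], [lefaʃu]) shows [ʃ] unchanged in both environments, so [ʃ] cannot be basic with [s] derived before the ACC suffix.
The underlying segment must be /s/; /g/ and /s/ become palato-alveolar [dʒ] and [ʃ] before a front vowel, yielding [ʃ] there.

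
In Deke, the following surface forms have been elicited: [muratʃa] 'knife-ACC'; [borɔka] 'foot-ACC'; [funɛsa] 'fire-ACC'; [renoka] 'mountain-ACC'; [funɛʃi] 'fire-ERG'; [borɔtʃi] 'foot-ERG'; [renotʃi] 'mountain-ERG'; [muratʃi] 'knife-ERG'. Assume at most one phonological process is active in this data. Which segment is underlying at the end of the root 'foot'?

The root 'foot' surfaces as [borɔka] and [borɔtʃi], with a stem-final [k] ~ [tʃ] alternation.
If /tʃ/ were underlying and a rule turned it into [k] before the ACC suffix, 'knife' would also alternate; but it has [tʃ] in both [muratʃa] and [muratʃi].
So /k/ is underlying, and a rule of palatalization before a front vowel — /k/ and /s/ become palato-alveolar [tʃ] and [ʃ] before a front vowel — gives [tʃ].

/k/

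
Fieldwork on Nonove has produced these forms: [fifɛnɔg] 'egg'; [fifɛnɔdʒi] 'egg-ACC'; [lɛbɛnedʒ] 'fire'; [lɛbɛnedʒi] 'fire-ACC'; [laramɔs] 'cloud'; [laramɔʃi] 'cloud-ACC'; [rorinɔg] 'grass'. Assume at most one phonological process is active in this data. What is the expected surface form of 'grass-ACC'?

In [fifɛnɔg] and [fifɛnɔdʒi] the final segment of 'egg' alternates: [g] ~ [dʒ].
But 'fire' keeps [dʒ] in both environments ([lɛbɛnedʒ], [lɛbɛnedʒi]), so there is no rule changing /dʒ/ to [g] in isolation.
Therefore /g/ is basic and [dʒ] is derived by palatalization before a front vowel (/g/ and /s/ become palato-alveolar [dʒ] and [ʃ] before a front vowel).
From [rorinɔg] the stem 'grass' is /rorinɔg/; before a front vowel this yields [rorinɔdʒi].

[rorinɔdʒi]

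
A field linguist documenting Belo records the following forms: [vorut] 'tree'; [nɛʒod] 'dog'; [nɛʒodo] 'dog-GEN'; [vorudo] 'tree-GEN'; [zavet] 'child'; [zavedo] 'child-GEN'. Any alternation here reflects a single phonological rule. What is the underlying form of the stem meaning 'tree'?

The stem for 'tree' ends in [d] in [vorudo] but [t] in [vorut].
The stem 'dog' ([nɛʒodo], [nɛʒod]) shows [d] unchanged in both environments, so [d] cannot be basic with [t] derived in isolation.
The underlying segment must be /t/; voiceless stops become voiced between vowels, yielding [d] there.

/vorut/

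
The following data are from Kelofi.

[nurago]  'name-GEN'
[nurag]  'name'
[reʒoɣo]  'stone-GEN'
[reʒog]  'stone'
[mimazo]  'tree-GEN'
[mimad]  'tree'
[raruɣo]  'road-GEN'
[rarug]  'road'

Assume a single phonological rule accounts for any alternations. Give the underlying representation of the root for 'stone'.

/reʒoɣ/

In [reʒoɣo] and [reʒog] the final segment of 'stone' alternates: [ɣ] ~ [g].
But 'name' keeps [g] in both environments ([nurago], [nurag]), so there is no rule changing /g/ to [ɣ] before the GEN suffix.
Therefore /ɣ/ is basic and [g] is derived by word-final hardening (voiced fricatives become stops word-finally).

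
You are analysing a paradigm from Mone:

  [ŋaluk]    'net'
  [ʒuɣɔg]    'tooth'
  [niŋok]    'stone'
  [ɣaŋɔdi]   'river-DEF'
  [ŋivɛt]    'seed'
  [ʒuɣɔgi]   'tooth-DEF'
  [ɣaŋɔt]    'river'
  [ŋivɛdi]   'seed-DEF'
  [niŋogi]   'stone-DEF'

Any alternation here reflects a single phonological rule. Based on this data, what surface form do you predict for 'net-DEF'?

[ŋalugi]

The stem for 'stone' ends in [g] in [niŋogi] but [k] in [niŋok].
The stem 'tooth' ([ʒuɣɔgi], [ʒuɣɔg]) shows [g] unchanged in both environments, so [g] cannot be basic with [k] derived in isolation.
So /k/ is underlying, and a rule of intervocalic voicing — voiceless stops become voiced between vowels — gives [g].
From [ŋaluk] the stem 'net' is /ŋaluk/; between vowels this yields [ŋalugi].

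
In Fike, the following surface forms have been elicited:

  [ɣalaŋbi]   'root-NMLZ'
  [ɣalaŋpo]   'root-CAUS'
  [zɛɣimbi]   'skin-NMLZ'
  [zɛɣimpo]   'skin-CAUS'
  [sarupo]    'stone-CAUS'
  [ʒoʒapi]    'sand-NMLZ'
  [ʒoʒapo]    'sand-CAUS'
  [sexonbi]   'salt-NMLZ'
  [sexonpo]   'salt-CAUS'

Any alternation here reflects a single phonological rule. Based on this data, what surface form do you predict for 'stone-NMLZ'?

The NMLZ morpheme has two allomorphs, [-bi] and [-pi].
By contrast the CAUS suffix keeps its initial [p] throughout — that segment must be underlying.
The NMLZ suffix is therefore /-bi/ underlyingly, with post-vocalic devoicing: voiced stops become voiceless after a vowel.
After 'stone', which ends in a vowel, the suffix surfaces as [-pi], giving [sarupi].

[sarupi]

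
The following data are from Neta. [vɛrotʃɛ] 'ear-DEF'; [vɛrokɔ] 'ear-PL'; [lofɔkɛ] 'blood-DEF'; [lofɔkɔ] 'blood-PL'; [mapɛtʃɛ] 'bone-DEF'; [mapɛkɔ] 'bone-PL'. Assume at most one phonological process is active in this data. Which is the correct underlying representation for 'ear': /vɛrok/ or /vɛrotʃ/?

In [vɛrotʃɛ] and [vɛrokɔ] the final segment of 'ear' alternates: [tʃ] ~ [k].
The stem 'blood' ([lofɔkɛ], [lofɔkɔ]) shows [k] unchanged in both environments, so [k] cannot be basic with [tʃ] derived before the DEF suffix.
The underlying segment must be /tʃ/; palato-alveolar /tʃ/ becomes [k] when no front vowel follows, yielding [k] there.

/vɛrotʃ/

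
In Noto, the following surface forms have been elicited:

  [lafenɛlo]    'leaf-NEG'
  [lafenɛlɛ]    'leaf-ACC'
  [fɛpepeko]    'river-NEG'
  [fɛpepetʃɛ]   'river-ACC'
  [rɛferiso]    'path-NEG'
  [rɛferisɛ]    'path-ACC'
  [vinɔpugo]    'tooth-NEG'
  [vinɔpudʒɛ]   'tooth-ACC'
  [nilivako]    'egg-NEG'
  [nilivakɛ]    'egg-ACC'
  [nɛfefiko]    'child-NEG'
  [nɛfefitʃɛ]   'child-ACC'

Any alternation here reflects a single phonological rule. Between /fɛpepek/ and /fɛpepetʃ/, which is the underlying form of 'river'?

/fɛpepetʃ/

'river' shows [k] ~ [tʃ] at the end of the stem ([fɛpepeko] vs [fɛpepetʃɛ]).
The stem 'egg' ([nilivako], [nilivakɛ]) shows [k] unchanged in both environments, so [k] cannot be basic with [tʃ] derived before the ACC suffix.
The alternation reflects depalatalization: palato-alveolar /tʃ/ and /dʒ/ become [k] and [g] when no front vowel follows. /tʃ/ is underlying.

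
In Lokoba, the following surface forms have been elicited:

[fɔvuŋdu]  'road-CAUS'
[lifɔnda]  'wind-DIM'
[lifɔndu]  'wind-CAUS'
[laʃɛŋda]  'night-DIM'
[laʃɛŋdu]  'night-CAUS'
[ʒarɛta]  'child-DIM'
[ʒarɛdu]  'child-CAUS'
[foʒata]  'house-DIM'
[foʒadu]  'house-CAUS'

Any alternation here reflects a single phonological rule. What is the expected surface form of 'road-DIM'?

[fɔvuŋda]

The DIM suffix surfaces as [-da] and [-ta], depending on the final segment of the stem.
By contrast the CAUS suffix keeps its initial [d] throughout — that segment must be underlying.
So the underlying form is /-ta/, and voiceless stops become voiced after a nasal.
After 'road', which ends in a nasal, the suffix surfaces as [-da], giving [fɔvuŋda].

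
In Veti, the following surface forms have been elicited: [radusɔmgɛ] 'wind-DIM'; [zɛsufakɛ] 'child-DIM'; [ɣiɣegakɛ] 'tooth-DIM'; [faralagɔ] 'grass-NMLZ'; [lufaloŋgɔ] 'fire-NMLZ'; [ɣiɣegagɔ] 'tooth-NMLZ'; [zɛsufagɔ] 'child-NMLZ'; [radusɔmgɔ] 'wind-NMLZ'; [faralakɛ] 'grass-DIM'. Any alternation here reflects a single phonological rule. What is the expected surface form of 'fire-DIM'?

The DIM morpheme has two allomorphs, [-gɛ] and [-kɛ].
By contrast the NMLZ suffix keeps its initial [g] throughout — that segment must be underlying.
So the underlying form is /-kɛ/, and voiceless stops become voiced after a nasal.
After 'fire', which ends in a nasal, the suffix surfaces as [-gɛ], giving [lufaloŋgɛ].

[lufaloŋgɛ]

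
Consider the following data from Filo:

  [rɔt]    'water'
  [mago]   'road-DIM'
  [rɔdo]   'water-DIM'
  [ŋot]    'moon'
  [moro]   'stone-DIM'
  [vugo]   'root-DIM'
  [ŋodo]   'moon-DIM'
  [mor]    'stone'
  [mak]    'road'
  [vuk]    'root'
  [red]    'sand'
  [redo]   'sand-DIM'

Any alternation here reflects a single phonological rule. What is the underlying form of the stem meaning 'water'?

The root 'water' surfaces as [rɔt] and [rɔdo], with a stem-final [t] ~ [d] alternation.
If /d/ were underlying and a rule turned it into [t] in isolation, 'sand' would also alternate; but it has [d] in both [red] and [redo].
Therefore /t/ is basic and [d] is derived by intervocalic voicing (voiceless stops become voiced between vowels).
Hence 'water' is /rɔt/ underlyingly.

/rɔt/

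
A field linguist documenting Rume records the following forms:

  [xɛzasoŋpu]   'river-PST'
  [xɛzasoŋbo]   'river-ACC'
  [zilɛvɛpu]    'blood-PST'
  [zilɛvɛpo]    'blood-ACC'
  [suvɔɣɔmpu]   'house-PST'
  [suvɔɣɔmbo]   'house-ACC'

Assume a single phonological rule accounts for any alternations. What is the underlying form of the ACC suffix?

The ACC morpheme has two allomorphs, [-bo] and [-po].
The PST suffix, which begins with [p], is invariant after every stem; so [p] is not altered by any rule here.
So the underlying form is /-bo/, and voiced stops become voiceless after a vowel.

/-bo/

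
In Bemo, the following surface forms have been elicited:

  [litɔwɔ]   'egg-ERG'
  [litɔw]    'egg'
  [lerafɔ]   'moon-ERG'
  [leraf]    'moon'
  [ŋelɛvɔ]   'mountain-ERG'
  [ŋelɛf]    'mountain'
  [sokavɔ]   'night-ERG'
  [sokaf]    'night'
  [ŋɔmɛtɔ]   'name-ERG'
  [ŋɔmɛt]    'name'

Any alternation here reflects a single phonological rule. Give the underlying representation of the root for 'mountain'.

'mountain' shows [v] ~ [f] at the end of the stem ([ŋelɛvɔ] vs [ŋelɛf]).
If /f/ were underlying and a rule turned it into [v] before the ERG suffix, 'moon' would also alternate; but it has [f] in both [lerafɔ] and [leraf].
Therefore /v/ is basic and [f] is derived by word-final obstruent devoicing (voiced obstruents become voiceless word-finally).
So 'mountain' = /ŋelɛv/.

/ŋelɛv/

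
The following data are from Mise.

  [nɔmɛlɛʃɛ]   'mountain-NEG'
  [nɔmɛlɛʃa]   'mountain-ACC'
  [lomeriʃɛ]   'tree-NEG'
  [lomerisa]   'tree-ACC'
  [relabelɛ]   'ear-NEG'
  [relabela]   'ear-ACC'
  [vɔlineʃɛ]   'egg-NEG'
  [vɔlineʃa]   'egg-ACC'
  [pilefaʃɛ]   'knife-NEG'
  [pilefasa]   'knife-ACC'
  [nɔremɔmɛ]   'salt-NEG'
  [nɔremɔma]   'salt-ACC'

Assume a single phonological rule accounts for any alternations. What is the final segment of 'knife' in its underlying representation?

The stem for 'knife' ends in [ʃ] in [pilefaʃɛ] but [s] in [pilefasa].
Compare 'mountain', with invariant [ʃ] in [nɔmɛlɛʃɛ] and [nɔmɛlɛʃa]: an analysis with underlying /ʃ/ and a rule producing [s] before the ACC suffix would wrongly predict alternation here too.
The underlying segment must be /s/; /s/ becomes palato-alveolar [ʃ] before a front vowel, yielding [ʃ] there.

/s/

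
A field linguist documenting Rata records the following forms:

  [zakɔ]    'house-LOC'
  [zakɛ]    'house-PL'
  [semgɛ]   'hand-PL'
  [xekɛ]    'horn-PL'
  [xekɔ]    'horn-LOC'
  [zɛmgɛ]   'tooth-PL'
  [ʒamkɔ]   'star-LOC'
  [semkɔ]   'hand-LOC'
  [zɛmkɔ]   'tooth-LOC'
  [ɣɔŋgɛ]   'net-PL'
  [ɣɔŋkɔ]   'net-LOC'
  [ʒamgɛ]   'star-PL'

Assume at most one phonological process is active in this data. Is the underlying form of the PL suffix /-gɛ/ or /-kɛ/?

The PL suffix surfaces as [-gɛ] and [-kɛ], depending on the final segment of the stem.
The LOC suffix, which begins with [k], is invariant after every stem; so [k] is not altered by any rule here.
So the underlying form is /-gɛ/, and voiced stops become voiceless after a vowel.

/-gɛ/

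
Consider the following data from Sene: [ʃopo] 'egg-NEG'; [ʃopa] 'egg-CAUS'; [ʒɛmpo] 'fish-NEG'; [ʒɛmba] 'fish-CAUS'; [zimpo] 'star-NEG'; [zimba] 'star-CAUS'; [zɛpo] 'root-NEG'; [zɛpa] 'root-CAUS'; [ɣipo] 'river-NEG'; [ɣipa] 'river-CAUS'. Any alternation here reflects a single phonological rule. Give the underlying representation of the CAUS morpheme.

The CAUS suffix surfaces as [-ba] and [-pa], depending on the final segment of the stem.
The NEG suffix, which begins with [p], is invariant after every stem; so [p] is not altered by any rule here.
The CAUS suffix is therefore /-ba/ underlyingly, with post-vocalic devoicing: voiced stops become voiceless after a vowel.

/-ba/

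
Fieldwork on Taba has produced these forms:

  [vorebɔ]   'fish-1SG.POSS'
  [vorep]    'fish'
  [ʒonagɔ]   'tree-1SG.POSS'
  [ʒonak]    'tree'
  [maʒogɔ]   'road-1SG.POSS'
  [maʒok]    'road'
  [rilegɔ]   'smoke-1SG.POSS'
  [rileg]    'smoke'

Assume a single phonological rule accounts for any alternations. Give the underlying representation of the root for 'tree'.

'tree' shows [g] ~ [k] at the end of the stem ([ʒonagɔ] vs [ʒonak]).
If /g/ were underlying and a rule turned it into [k] in isolation, 'smoke' would also alternate; but it has [g] in both [rilegɔ] and [rileg].
The alternation reflects intervocalic voicing: voiceless stops become voiced between vowels. /k/ is underlying.
So 'tree' = /ʒonak/.

/ʒonak/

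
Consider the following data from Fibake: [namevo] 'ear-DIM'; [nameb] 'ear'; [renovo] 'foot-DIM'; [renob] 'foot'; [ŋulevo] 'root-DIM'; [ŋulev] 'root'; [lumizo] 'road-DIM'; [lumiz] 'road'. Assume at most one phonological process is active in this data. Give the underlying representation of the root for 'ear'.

In [namevo] and [nameb] the final segment of 'ear' alternates: [v] ~ [b].
But 'root' keeps [v] in both environments ([ŋulevo], [ŋulev]), so there is no rule changing /v/ to [b] in isolation.
So /b/ is underlying, and a rule of intervocalic spirantization — voiced stops become fricatives between vowels — gives [v].

/nameb/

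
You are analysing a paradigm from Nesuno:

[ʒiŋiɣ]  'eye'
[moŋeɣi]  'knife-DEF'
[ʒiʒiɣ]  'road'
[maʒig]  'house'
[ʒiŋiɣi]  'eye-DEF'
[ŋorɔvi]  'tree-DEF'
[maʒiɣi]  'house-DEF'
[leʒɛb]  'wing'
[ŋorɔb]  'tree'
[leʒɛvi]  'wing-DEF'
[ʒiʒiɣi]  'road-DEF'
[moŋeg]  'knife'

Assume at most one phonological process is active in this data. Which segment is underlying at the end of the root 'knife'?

/g/

The stem for 'knife' ends in [g] in [moŋeg] but [ɣ] in [moŋeɣi].
But 'eye' keeps [ɣ] in both environments ([ʒiŋiɣ], [ʒiŋiɣi]), so there is no rule changing /ɣ/ to [g] in isolation.
The underlying segment must be /g/; voiced stops become fricatives between vowels, yielding [ɣ] there.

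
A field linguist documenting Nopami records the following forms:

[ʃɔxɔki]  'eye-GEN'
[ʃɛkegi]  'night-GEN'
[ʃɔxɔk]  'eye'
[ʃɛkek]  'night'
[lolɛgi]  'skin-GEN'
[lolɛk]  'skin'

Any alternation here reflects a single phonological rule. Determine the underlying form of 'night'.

The stem for 'night' ends in [g] in [ʃɛkegi] but [k] in [ʃɛkek].
But 'eye' keeps [k] in both environments ([ʃɔxɔki], [ʃɔxɔk]), so there is no rule changing /k/ to [g] before the GEN suffix.
Therefore /g/ is basic and [k] is derived by word-final obstruent devoicing (voiced obstruents become voiceless word-finally).
So 'night' = /ʃɛkeg/.

/ʃɛkeg/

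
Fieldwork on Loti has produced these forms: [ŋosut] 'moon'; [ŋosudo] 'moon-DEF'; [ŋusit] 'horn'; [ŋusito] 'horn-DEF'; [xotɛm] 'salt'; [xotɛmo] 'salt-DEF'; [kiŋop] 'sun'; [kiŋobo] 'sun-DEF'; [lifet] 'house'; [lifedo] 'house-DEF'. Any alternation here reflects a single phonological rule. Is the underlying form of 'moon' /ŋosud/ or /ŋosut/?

The root 'moon' surfaces as [ŋosut] and [ŋosudo], with a stem-final [t] ~ [d] alternation.
The stem 'horn' ([ŋusit], [ŋusito]) shows [t] unchanged in both environments, so [t] cannot be basic with [d] derived before the DEF suffix.
The alternation reflects word-final obstruent devoicing: voiced obstruents become voiceless word-finally. /d/ is underlying.

/ŋosud/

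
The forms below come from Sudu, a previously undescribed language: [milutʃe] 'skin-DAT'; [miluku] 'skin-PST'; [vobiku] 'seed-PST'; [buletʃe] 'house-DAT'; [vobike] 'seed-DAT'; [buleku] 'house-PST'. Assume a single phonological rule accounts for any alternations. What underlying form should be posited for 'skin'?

The root 'skin' surfaces as [miluku] and [milutʃe], with a stem-final [k] ~ [tʃ] alternation.
If /k/ were underlying and a rule turned it into [tʃ] before the DAT suffix, 'seed' would also alternate; but it has [k] in both [vobiku] and [vobike].
So /tʃ/ is underlying, and a rule of depalatalization — palato-alveolar /tʃ/ becomes [k] when no front vowel follows — gives [k].

/milutʃ/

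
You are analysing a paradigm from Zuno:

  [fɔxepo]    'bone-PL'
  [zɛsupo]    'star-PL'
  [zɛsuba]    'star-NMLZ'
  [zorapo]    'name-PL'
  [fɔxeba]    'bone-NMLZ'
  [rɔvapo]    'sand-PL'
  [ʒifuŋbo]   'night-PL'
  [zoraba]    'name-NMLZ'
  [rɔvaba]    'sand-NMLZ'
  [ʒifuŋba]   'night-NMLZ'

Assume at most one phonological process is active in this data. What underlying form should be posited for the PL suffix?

/-po/

The PL morpheme has two allomorphs, [-bo] and [-po].
The NMLZ suffix, which begins with [b], is invariant after every stem; so [b] is not altered by any rule here.
So the underlying form is /-po/, and voiceless stops become voiced after a nasal.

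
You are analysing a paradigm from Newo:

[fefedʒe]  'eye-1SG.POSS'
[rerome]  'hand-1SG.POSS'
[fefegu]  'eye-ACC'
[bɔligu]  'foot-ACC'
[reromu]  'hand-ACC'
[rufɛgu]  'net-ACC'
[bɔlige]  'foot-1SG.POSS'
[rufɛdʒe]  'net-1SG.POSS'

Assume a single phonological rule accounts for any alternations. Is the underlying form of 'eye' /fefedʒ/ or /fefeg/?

In [fefedʒe] and [fefegu] the final segment of 'eye' alternates: [dʒ] ~ [g].
Compare 'foot', with invariant [g] in [bɔlige] and [bɔligu]: an analysis with underlying /g/ and a rule producing [dʒ] before the 1SG.POSS suffix would wrongly predict alternation here too.
The underlying segment must be /dʒ/; palato-alveolar /dʒ/ becomes [g] when no front vowel follows, yielding [g] there.

/fefedʒ/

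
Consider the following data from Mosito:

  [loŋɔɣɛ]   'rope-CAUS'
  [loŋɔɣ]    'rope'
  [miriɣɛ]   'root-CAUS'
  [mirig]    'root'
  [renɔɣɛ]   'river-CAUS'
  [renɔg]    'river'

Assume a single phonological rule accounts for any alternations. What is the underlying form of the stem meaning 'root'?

'root' shows [ɣ] ~ [g] at the end of the stem ([miriɣɛ] vs [mirig]).
If /ɣ/ were underlying and a rule turned it into [g] in isolation, 'rope' would also alternate; but it has [ɣ] in both [loŋɔɣɛ] and [loŋɔɣ].
The alternation reflects intervocalic spirantization: voiced stops become fricatives between vowels. /g/ is underlying.

/mirig/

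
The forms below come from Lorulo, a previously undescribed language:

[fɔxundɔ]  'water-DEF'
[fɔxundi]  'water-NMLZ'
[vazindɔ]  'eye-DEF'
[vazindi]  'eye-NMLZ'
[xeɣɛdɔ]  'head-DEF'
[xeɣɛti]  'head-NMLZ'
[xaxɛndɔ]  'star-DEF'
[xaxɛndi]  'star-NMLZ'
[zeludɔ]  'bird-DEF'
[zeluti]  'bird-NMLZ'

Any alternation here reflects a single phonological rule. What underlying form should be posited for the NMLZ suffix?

The NMLZ morpheme has two allomorphs, [-di] and [-ti].
By contrast the DEF suffix keeps its initial [d] throughout — that segment must be underlying.
The NMLZ suffix is therefore /-ti/ underlyingly, with post-nasal voicing: voiceless stops become voiced after a nasal.

/-ti/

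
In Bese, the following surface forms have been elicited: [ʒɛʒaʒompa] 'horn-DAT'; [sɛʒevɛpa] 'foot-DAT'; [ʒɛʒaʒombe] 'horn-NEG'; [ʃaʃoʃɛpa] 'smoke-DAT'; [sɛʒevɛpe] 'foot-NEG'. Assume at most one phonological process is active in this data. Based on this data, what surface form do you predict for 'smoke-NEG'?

The NEG suffix surfaces as [-be] and [-pe], depending on the final segment of the stem.
The DAT suffix, which begins with [p], is invariant after every stem; so [p] is not altered by any rule here.
So the underlying form is /-be/, and voiced stops become voiceless after a vowel.
After 'smoke', which ends in a vowel, the suffix surfaces as [-pe], giving [ʃaʃoʃɛpe].

[ʃaʃoʃɛpe]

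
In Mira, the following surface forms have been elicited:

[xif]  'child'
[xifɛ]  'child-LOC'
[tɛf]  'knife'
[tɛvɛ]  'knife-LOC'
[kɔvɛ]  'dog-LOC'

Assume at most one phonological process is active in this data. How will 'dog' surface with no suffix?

[kɔf]

'knife' shows [v] ~ [f] at the end of the stem ([tɛvɛ] vs [tɛf]).
Compare 'child', with invariant [f] in [xifɛ] and [xif]: an analysis with underlying /f/ and a rule producing [v] before the LOC suffix would wrongly predict alternation here too.
The underlying segment must be /v/; voiced obstruents become voiceless word-finally, yielding [f] there.
The one attested form of 'dog', [kɔvɛ], shows underlying /kɔv/. Applying the same rule word-finally gives [kɔf].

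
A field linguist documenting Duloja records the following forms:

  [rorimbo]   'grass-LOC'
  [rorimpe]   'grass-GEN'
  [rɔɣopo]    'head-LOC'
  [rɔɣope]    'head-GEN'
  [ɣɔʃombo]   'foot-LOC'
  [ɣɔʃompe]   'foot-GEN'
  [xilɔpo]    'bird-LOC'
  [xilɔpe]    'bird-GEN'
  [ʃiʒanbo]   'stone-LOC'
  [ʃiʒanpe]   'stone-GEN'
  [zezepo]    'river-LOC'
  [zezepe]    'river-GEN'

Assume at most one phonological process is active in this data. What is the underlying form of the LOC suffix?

The LOC morpheme has two allomorphs, [-bo] and [-po].
By contrast the GEN suffix keeps its initial [p] throughout — that segment must be underlying.
So the underlying form is /-bo/, and voiced stops become voiceless after a vowel.

/-bo/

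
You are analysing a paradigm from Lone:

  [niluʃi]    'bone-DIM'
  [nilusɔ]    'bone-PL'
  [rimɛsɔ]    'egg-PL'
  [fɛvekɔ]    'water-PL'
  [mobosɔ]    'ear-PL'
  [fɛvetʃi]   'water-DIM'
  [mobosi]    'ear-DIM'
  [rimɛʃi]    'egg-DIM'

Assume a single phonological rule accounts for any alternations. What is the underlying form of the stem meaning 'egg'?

'egg' shows [s] ~ [ʃ] at the end of the stem ([rimɛsɔ] vs [rimɛʃi]).
Compare 'ear', with invariant [s] in [mobosɔ] and [mobosi]: an analysis with underlying /s/ and a rule producing [ʃ] before the DIM suffix would wrongly predict alternation here too.
So /ʃ/ is underlying, and a rule of depalatalization — palato-alveolar /tʃ/ and /ʃ/ become [k] and [s] when no front vowel follows — gives [s].
So 'egg' = /rimɛʃ/.

/rimɛʃ/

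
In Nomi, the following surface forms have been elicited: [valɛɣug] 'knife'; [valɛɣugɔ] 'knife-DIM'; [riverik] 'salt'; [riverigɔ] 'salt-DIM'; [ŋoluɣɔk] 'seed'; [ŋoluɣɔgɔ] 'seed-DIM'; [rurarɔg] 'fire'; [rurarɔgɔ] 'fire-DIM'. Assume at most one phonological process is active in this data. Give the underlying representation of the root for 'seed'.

In [ŋoluɣɔk] and [ŋoluɣɔgɔ] the final segment of 'seed' alternates: [k] ~ [g].
But 'knife' keeps [g] in both environments ([valɛɣug], [valɛɣugɔ]), so there is no rule changing /g/ to [k] in isolation.
The alternation reflects intervocalic voicing: voiceless stops become voiced between vowels. /k/ is underlying.
The underlying form of 'seed' is therefore /ŋoluɣɔk/.

/ŋoluɣɔk/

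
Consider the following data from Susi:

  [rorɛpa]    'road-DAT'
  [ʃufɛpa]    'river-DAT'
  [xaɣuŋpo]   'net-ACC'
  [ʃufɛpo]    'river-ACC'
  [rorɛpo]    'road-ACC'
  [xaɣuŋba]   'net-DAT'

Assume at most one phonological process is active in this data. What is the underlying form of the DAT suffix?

/-ba/

The DAT suffix surfaces as [-ba] and [-pa], depending on the final segment of the stem.
By contrast the ACC suffix keeps its initial [p] throughout — that segment must be underlying.
So the underlying form is /-ba/, and voiced stops become voiceless after a vowel.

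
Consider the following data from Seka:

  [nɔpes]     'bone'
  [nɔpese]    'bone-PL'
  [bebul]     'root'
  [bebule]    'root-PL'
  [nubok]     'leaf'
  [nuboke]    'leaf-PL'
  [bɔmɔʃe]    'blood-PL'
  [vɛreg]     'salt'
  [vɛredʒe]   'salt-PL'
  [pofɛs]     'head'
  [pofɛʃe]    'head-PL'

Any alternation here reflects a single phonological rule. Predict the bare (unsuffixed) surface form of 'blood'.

In [pofɛs] and [pofɛʃe] the final segment of 'head' alternates: [s] ~ [ʃ].
But 'bone' keeps [s] in both environments ([nɔpes], [nɔpese]), so there is no rule changing /s/ to [ʃ] before the PL suffix.
So /ʃ/ is underlying, and a rule of depalatalization — palato-alveolar /dʒ/ and /ʃ/ become [g] and [s] when no front vowel follows — gives [s].
From [bɔmɔʃe] the stem 'blood' is /bɔmɔʃ/; when no front vowel follows this yields [bɔmɔs].

[bɔmɔs]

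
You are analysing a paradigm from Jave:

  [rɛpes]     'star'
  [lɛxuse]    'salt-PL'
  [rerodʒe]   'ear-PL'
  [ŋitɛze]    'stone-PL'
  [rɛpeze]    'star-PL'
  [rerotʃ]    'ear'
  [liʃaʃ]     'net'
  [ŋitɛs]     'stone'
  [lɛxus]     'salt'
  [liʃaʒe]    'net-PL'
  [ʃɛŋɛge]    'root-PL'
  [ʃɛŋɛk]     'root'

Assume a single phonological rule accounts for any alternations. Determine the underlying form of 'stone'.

/ŋitɛz/

The stem for 'stone' ends in [s] in [ŋitɛs] but [z] in [ŋitɛze].
If /s/ were underlying and a rule turned it into [z] before the PL suffix, 'salt' would also alternate; but it has [s] in both [lɛxus] and [lɛxuse].
So /z/ is underlying, and a rule of word-final obstruent devoicing — voiced obstruents become voiceless word-finally — gives [s].
So 'stone' = /ŋitɛz/.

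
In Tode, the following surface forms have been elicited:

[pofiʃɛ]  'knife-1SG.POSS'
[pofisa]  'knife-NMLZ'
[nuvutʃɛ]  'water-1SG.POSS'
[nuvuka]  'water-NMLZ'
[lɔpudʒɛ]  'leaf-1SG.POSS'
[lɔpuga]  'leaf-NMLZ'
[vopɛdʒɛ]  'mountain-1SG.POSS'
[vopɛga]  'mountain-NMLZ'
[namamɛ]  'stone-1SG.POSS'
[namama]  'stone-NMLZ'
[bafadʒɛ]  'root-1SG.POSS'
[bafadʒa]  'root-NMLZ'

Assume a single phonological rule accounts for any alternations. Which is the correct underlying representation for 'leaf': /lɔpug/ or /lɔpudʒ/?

/lɔpug/

The stem for 'leaf' ends in [dʒ] in [lɔpudʒɛ] but [g] in [lɔpuga].
Compare 'root', with invariant [dʒ] in [bafadʒɛ] and [bafadʒa]: an analysis with underlying /dʒ/ and a rule producing [g] before the NMLZ suffix would wrongly predict alternation here too.
The underlying segment must be /g/; /k/, /g/ and /s/ become palato-alveolar [tʃ], [dʒ] and [ʃ] before a front vowel, yielding [dʒ] there.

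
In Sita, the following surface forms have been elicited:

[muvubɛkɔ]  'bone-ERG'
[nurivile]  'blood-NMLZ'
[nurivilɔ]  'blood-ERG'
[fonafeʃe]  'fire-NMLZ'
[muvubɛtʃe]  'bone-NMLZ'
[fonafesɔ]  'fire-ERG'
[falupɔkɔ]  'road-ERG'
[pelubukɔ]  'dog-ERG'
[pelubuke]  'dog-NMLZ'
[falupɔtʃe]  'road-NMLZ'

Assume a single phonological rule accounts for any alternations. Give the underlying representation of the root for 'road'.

In [falupɔtʃe] and [falupɔkɔ] the final segment of 'road' alternates: [tʃ] ~ [k].
Compare 'dog', with invariant [k] in [pelubuke] and [pelubukɔ]: an analysis with underlying /k/ and a rule producing [tʃ] before the NMLZ suffix would wrongly predict alternation here too.
Therefore /tʃ/ is basic and [k] is derived by depalatalization (palato-alveolar /tʃ/ and /ʃ/ become [k] and [s] when no front vowel follows).
Hence 'road' is /falupɔtʃ/ underlyingly.

/falupɔtʃ/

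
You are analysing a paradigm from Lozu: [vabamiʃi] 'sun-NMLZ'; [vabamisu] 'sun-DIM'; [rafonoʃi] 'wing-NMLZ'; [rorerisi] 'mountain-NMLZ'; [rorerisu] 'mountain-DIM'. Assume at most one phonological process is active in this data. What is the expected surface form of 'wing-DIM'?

[rafonosu]

The stem for 'sun' ends in [ʃ] in [vabamiʃi] but [s] in [vabamisu].
The stem 'mountain' ([rorerisi], [rorerisu]) shows [s] unchanged in both environments, so [s] cannot be basic with [ʃ] derived before the NMLZ suffix.
The underlying segment must be /ʃ/; palato-alveolar /ʃ/ becomes [s] when no front vowel follows, yielding [s] there.
The one attested form of 'wing', [rafonoʃi], shows underlying /rafonoʃ/. Applying the same rule when no front vowel follows gives [rafonosu].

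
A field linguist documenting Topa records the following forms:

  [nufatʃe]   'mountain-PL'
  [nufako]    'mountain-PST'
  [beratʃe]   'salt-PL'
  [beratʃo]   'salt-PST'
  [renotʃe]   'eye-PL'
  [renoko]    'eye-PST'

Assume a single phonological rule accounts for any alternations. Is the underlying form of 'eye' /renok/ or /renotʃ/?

'eye' shows [tʃ] ~ [k] at the end of the stem ([renotʃe] vs [renoko]).
But 'salt' keeps [tʃ] in both environments ([beratʃe], [beratʃo]), so there is no rule changing /tʃ/ to [k] before the PST suffix.
The alternation reflects palatalization before a front vowel: /k/ becomes palato-alveolar [tʃ] before a front vowel. /k/ is underlying.

/renok/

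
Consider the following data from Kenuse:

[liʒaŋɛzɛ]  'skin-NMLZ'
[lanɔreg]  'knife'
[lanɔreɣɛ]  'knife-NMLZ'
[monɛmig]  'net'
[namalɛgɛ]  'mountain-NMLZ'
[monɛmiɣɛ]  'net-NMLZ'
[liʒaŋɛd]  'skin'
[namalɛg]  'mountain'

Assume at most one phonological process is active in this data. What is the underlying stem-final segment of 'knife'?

/ɣ/

In [lanɔreg] and [lanɔreɣɛ] the final segment of 'knife' alternates: [g] ~ [ɣ].
If /g/ were underlying and a rule turned it into [ɣ] before the NMLZ suffix, 'mountain' would also alternate; but it has [g] in both [namalɛg] and [namalɛgɛ].
The alternation reflects word-final hardening: voiced fricatives become stops word-finally. /ɣ/ is underlying.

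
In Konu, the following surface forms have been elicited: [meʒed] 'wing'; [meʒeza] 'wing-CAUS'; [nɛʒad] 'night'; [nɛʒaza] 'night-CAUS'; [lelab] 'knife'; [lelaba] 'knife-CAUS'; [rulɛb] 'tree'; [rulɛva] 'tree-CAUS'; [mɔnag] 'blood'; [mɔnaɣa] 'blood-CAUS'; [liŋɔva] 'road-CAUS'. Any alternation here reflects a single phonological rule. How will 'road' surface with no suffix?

[liŋɔb]

The stem for 'tree' ends in [b] in [rulɛb] but [v] in [rulɛva].
Compare 'knife', with invariant [b] in [lelab] and [lelaba]: an analysis with underlying /b/ and a rule producing [v] before the CAUS suffix would wrongly predict alternation here too.
The alternation reflects word-final hardening: voiced fricatives become stops word-finally. /v/ is underlying.
The one attested form of 'road', [liŋɔva], shows underlying /liŋɔv/. Applying the same rule word-finally gives [liŋɔb].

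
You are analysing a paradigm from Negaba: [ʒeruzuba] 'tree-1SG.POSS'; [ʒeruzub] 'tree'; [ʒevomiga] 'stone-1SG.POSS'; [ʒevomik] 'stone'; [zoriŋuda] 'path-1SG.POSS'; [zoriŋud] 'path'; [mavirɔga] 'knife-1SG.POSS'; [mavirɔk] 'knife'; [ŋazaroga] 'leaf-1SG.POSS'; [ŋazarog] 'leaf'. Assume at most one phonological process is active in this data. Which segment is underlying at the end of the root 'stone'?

/k/

In [ʒevomiga] and [ʒevomik] the final segment of 'stone' alternates: [g] ~ [k].
Compare 'leaf', with invariant [g] in [ŋazaroga] and [ŋazarog]: an analysis with underlying /g/ and a rule producing [k] in isolation would wrongly predict alternation here too.
So /k/ is underlying, and a rule of intervocalic voicing — voiceless stops become voiced between vowels — gives [g].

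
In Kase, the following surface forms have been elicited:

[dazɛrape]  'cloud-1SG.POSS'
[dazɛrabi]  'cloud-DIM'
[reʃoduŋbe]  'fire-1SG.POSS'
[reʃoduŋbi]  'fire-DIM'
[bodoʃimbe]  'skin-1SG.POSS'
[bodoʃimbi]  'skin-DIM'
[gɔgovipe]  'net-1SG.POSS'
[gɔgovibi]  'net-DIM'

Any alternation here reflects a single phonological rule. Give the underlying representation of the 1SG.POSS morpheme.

/-pe/

The 1SG.POSS morpheme has two allomorphs, [-be] and [-pe].
By contrast the DIM suffix keeps its initial [b] throughout — that segment must be underlying.
So the underlying form is /-pe/, and voiceless stops become voiced after a nasal.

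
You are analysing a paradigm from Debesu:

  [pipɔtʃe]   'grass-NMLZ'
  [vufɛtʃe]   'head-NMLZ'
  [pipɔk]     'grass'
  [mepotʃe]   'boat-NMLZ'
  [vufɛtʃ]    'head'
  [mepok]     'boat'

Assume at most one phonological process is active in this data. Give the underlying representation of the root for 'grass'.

/pipɔk/

The root 'grass' surfaces as [pipɔk] and [pipɔtʃe], with a stem-final [k] ~ [tʃ] alternation.
If /tʃ/ were underlying and a rule turned it into [k] in isolation, 'head' would also alternate; but it has [tʃ] in both [vufɛtʃ] and [vufɛtʃe].
So /k/ is underlying, and a rule of palatalization before a front vowel — /k/ becomes palato-alveolar [tʃ] before a front vowel — gives [tʃ].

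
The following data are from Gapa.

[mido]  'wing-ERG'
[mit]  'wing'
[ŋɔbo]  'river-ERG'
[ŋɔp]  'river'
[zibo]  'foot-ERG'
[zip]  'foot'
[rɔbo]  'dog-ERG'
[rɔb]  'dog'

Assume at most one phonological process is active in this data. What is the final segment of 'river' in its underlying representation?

/p/

'river' shows [b] ~ [p] at the end of the stem ([ŋɔbo] vs [ŋɔp]).
But 'dog' keeps [b] in both environments ([rɔbo], [rɔb]), so there is no rule changing /b/ to [p] in isolation.
The alternation reflects intervocalic voicing: voiceless stops become voiced between vowels. /p/ is underlying.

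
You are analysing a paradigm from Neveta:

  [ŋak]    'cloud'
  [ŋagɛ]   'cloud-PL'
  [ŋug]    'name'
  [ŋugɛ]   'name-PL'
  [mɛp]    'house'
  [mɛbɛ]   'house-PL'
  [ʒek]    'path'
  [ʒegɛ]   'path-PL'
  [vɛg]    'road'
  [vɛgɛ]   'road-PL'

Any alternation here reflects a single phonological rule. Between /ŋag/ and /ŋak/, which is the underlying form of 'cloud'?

In [ŋak] and [ŋagɛ] the final segment of 'cloud' alternates: [k] ~ [g].
Compare 'road', with invariant [g] in [vɛg] and [vɛgɛ]: an analysis with underlying /g/ and a rule producing [k] in isolation would wrongly predict alternation here too.
So /k/ is underlying, and a rule of intervocalic voicing — voiceless stops become voiced between vowels — gives [g].

/ŋak/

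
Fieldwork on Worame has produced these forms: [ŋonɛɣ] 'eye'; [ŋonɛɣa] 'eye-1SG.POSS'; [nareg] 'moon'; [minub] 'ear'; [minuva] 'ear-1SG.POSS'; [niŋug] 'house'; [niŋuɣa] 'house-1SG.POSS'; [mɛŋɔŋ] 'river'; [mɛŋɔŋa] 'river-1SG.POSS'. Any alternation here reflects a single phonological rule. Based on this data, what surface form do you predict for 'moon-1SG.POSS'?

The stem for 'house' ends in [g] in [niŋug] but [ɣ] in [niŋuɣa].
Compare 'eye', with invariant [ɣ] in [ŋonɛɣ] and [ŋonɛɣa]: an analysis with underlying /ɣ/ and a rule producing [g] in isolation would wrongly predict alternation here too.
The underlying segment must be /g/; voiced stops become fricatives between vowels, yielding [ɣ] there.
From [nareg] the stem 'moon' is /nareg/; between vowels this yields [nareɣa].

[nareɣa]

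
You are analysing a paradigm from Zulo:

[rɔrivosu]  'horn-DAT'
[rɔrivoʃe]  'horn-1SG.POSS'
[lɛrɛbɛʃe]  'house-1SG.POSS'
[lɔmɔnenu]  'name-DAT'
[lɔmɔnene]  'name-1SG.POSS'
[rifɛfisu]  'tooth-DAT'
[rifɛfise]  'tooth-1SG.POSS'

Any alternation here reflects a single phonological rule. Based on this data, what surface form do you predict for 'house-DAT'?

[lɛrɛbɛsu]

In [rɔrivosu] and [rɔrivoʃe] the final segment of 'horn' alternates: [s] ~ [ʃ].
But 'tooth' keeps [s] in both environments ([rifɛfisu], [rifɛfise]), so there is no rule changing /s/ to [ʃ] before the 1SG.POSS suffix.
The alternation reflects depalatalization: palato-alveolar /ʃ/ becomes [s] when no front vowel follows. /ʃ/ is underlying.
From [lɛrɛbɛʃe] the stem 'house' is /lɛrɛbɛʃ/; when no front vowel follows this yields [lɛrɛbɛsu].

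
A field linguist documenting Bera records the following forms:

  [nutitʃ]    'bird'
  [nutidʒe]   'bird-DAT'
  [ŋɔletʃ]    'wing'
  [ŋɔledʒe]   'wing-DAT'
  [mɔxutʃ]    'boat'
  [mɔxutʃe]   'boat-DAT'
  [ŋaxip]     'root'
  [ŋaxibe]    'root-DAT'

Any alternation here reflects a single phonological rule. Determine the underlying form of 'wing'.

/ŋɔledʒ/

In [ŋɔletʃ] and [ŋɔledʒe] the final segment of 'wing' alternates: [tʃ] ~ [dʒ].
But 'boat' keeps [tʃ] in both environments ([mɔxutʃ], [mɔxutʃe]), so there is no rule changing /tʃ/ to [dʒ] before the DAT suffix.
So /dʒ/ is underlying, and a rule of word-final obstruent devoicing — voiced obstruents become voiceless word-finally — gives [tʃ].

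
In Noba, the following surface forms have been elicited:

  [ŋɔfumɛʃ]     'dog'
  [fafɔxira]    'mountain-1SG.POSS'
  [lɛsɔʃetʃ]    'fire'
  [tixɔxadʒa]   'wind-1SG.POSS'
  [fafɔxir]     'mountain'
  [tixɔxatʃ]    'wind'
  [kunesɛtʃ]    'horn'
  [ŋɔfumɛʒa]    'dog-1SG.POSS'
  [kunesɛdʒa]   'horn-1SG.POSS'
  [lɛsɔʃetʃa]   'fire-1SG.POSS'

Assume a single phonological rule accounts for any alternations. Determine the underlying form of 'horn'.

/kunesɛdʒ/

The stem for 'horn' ends in [dʒ] in [kunesɛdʒa] but [tʃ] in [kunesɛtʃ].
But 'fire' keeps [tʃ] in both environments ([lɛsɔʃetʃa], [lɛsɔʃetʃ]), so there is no rule changing /tʃ/ to [dʒ] before the 1SG.POSS suffix.
The alternation reflects word-final obstruent devoicing: voiced obstruents become voiceless word-finally. /dʒ/ is underlying.
Hence 'horn' is /kunesɛdʒ/ underlyingly.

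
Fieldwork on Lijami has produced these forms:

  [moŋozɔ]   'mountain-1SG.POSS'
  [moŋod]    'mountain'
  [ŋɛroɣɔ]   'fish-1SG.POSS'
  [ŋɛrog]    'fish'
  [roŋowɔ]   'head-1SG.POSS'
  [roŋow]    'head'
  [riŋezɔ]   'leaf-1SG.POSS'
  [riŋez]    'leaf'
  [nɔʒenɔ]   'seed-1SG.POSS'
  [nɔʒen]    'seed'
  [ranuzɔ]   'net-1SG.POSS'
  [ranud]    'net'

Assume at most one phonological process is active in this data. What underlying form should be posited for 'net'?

The stem for 'net' ends in [z] in [ranuzɔ] but [d] in [ranud].
If /z/ were underlying and a rule turned it into [d] in isolation, 'leaf' would also alternate; but it has [z] in both [riŋezɔ] and [riŋez].
Therefore /d/ is basic and [z] is derived by intervocalic spirantization (voiced stops become fricatives between vowels).

/ranud/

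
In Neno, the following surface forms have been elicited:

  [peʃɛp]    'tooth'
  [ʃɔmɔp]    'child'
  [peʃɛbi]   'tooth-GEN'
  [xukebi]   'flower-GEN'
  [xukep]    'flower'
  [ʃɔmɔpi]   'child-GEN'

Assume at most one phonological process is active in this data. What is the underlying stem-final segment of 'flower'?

In [xukep] and [xukebi] the final segment of 'flower' alternates: [p] ~ [b].
Compare 'child', with invariant [p] in [ʃɔmɔp] and [ʃɔmɔpi]: an analysis with underlying /p/ and a rule producing [b] before the GEN suffix would wrongly predict alternation here too.
The alternation reflects word-final obstruent devoicing: voiced obstruents become voiceless word-finally. /b/ is underlying.

/b/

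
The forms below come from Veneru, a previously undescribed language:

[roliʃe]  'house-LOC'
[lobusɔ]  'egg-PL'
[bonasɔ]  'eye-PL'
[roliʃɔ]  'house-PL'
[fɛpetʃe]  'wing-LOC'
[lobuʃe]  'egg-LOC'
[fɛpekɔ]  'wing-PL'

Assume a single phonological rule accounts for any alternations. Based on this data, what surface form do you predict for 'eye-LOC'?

[bonaʃe]

The root 'egg' surfaces as [lobuʃe] and [lobusɔ], with a stem-final [ʃ] ~ [s] alternation.
The stem 'house' ([roliʃe], [roliʃɔ]) shows [ʃ] unchanged in both environments, so [ʃ] cannot be basic with [s] derived before the PL suffix.
Therefore /s/ is basic and [ʃ] is derived by palatalization before a front vowel (/k/ and /s/ become palato-alveolar [tʃ] and [ʃ] before a front vowel).
The one attested form of 'eye', [bonasɔ], shows underlying /bonas/. Applying the same rule before a front vowel gives [bonaʃe].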